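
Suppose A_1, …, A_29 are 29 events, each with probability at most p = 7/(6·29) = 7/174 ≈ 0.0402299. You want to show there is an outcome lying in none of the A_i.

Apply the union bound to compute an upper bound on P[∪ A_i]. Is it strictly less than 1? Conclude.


Union bound: P[∪_{i=1}^{29} A_i] ≤ Σ_i P[A_i] ≤ 29·p = 29·(7/174) = 7/6.
Numerically: 7/6 ≈ 1.1666667.
Is 7/6 < 1? NO.
Since the bound 7/6 is ≥ 1, the union bound is uninformative here; it does NOT by itself certify existence.

29·p = 7/6 ≈ 1.1666667; existence NOT certified by the union bound.


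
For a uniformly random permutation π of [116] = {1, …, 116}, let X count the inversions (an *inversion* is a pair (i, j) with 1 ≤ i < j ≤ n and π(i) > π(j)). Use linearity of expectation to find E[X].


Write X = Σ X_I over the C(116, 2) = 6670 pairs i < j, with X_I the indicator of one inversion.
There are 6670 indicators.
For each fixed pair i < j, the values π(i) and π(j) are two distinct elements of {1, …, 116} in uniformly random order; by symmetry P[π(i) > π(j)] = 1/2.
By linearity: E[X] = 6670 · (1/2) = C(116, 2) · (1/2) = 6670/2 = 3335 ≈ 3335.00000.

E[X] = 3335 = 3335.00000.


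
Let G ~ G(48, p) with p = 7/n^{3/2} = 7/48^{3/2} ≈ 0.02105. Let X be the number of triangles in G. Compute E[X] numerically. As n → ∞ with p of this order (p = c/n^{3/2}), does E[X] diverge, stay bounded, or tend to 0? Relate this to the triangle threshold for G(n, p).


Number of potential triangles: C(48, 3) = 17296.
Each occurs with probability p³ ≈ (0.02105)³ ≈ 9.326282e-06.
By linearity: E[X] = C(48, 3)·p³ ≈ 17296 · 9.326282e-06 ≈ 0.1613.
Since α = 3/2 > 1, p = c/n^{3/2} = o(1/n) is below the triangle threshold p ~ 1/n. Asymptotically E[X] ~ (c³/6)·n^{3(1−α)} = (7³/6)·n^{-1.5} → 0, so by Markov's inequality G has no triangles w.h.p.

E[X] ≈ 0.1613; in regime p = Θ(1/n^{3/2}) E[X] tends to 0 (below the triangle threshold p ~ 1/n).


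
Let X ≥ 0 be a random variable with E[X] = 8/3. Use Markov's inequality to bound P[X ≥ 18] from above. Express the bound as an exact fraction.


μ = E[X] = 8/3, a = 18.
Markov: P[X ≥ 18] ≤ μ/a = (8/3)/18 = 4/27.
Numerically: ≈ 0.148148.
(Since a = 18 > μ = 2.666667, the bound 4/27 is < 1 and informative.)

P[X ≥ 18] ≤ 4/27 ≈ 0.148148.


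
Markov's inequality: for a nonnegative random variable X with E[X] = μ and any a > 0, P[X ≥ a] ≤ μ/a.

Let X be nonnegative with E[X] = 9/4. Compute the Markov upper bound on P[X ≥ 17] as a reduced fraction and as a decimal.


μ = E[X] = 9/4, a = 17.
Markov: P[X ≥ 17] ≤ μ/a = (9/4)/17 = 9/68.
Numerically: ≈ 0.1324.
(Since a = 17 > μ = 2.2500, the bound 9/68 is < 1 and informative.)

P[X ≥ 17] ≤ 9/68 ≈ 0.1324.


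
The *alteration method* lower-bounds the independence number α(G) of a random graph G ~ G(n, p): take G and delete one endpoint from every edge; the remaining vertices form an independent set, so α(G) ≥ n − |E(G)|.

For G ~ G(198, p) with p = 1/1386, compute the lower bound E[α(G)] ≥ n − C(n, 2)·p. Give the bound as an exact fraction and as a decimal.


E[|E(G)|] = C(198, 2)·p = 19503 · (1/1386) = 197/14.
E[α(G)] ≥ n − E[|E(G)|] = 198 − 197/14 = 2575/14.
Numerically: ≈ 183.928571.
(This is only a lower bound; the true E[α(G)] may be larger.)

E[α(G)] ≥ 2575/14 ≈ 183.928571.


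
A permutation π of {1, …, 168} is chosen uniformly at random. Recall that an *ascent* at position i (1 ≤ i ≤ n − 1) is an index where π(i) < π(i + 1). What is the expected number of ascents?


Write X = Σ X_I over i = 1, …, 167, with X_I the indicator of one ascent.
There are 167 indicators.
For each fixed i, the pair (π(i), π(i+1)) is a uniformly random ordered pair of distinct values from {1, …, 168}; by symmetry P[π(i) < π(i+1)] = 1/2.
By linearity: E[X] = 167 · (1/2) = (168 − 1) · (1/2) = 167/2 ≈ 83.50000.

E[X] = 167/2 = 83.50000.


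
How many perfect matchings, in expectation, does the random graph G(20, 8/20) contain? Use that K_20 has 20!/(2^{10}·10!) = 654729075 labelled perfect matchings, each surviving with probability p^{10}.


K_20 has 20!/(2^{10}·10!) = 654729075 labelled perfect matchings.
For each such perfect matching H, let X_H = 1 if all 10 edges of H are present in G. Then P[X_H = 1] = p^{10} = (2/5)^{10} = 1024/9765625.
By linearity of expectation: E[X] = Σ_H E[X_H] = 654729075 · p^{10} = 654729075 · 1024/9765625 = 26817702912/390625.
Numerically: E[X] ≈ 6.865e+04.

E[X] = 654729075 · (2/5)^{10} = 26817702912/390625 ≈ 6.865e+04.


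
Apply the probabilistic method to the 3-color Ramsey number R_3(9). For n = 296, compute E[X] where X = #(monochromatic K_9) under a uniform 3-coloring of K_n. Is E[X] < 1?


E[X] = C(296, 9) · 3^{1 − 36} = 42513789098994080 · 3^{−35} = 42513789098994080/50031545098999707.
As a reduced fraction: E[X] = 42513789098994080/50031545098999707 ≈ 0.8497.
Is E[X] < 1? YES.
Since E[X] < 1, there exists a 3-coloring of K_{296} with no monochromatic K_9; hence R_3(9) > 296.

E[X] = 42513789098994080/50031545098999707 ≈ 0.8497; E[X] < 1, so R_3(9) > 296.


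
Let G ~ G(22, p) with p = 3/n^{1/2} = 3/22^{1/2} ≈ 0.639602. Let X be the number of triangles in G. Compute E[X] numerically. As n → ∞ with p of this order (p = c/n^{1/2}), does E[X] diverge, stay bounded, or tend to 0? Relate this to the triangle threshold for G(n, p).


Number of potential triangles: C(22, 3) = 1540.
Each occurs with probability p³ ≈ (0.639602)³ ≈ 2.61655425e-01.
By linearity: E[X] = C(22, 3)·p³ ≈ 1540 · 2.61655425e-01 ≈ 402.949354.
Since α = 1/2 < 1, p = c/n^{1/2} ≫ 1/n is above the triangle threshold p ~ 1/n. Asymptotically E[X] ~ (c³/6)·n^{3(1−α)} = (3³/6)·n^{1.5} → ∞; triangles are abundant w.h.p.

E[X] ≈ 402.949354; in regime p = Θ(1/n^{1/2}) E[X] diverges (above the triangle threshold p ~ 1/n).


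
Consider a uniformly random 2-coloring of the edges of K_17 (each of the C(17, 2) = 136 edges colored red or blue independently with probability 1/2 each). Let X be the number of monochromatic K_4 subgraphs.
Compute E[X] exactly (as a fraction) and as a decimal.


Let X = Σ_S X_S over the C(17, 4) = 2380 subsets S of size 4, where X_S = 1 if the K_4 on S is monochromatic.
For a fixed S, the K_4 on S has C(4, 2) = 6 edges. P[all 6 edges red] = (1/2)^6, and likewise for blue, so P[monochromatic] = 2·(1/2)^6 = 2^{1 − 6} = 1/32.
Summing: E[X] = C(17, 4) · 2^{1 − 6} = 2380 · 1/32 = 595/8.
Numerically: E[X] ≈ 74.375.

E[X] = C(17,4)·2^(1−C(4,2)) = 595/8 ≈ 74.375.


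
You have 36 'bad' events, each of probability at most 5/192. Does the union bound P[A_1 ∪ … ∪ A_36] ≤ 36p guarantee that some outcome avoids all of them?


Union bound: P[∪_{i=1}^{36} A_i] ≤ Σ_i P[A_i] ≤ 36·p = 36·(5/192) = 15/16.
Numerically: 15/16 ≈ 0.938.
Is 15/16 < 1? YES.
Since P[∪ A_i] ≤ 15/16 < 1, the complement has P[∩ A_i^c] ≥ 1 − 15/16 = 1/16 > 0, so some outcome avoids every A_i.

36·p = 15/16 ≈ 0.938; existence CERTIFIED by the union bound.


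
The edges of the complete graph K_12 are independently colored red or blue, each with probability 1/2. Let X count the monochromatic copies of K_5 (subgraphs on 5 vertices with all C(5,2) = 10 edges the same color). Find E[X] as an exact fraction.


Let X = Σ_S X_S over the C(12, 5) = 792 subsets S of size 5, where X_S = 1 if the K_5 on S is monochromatic.
For a fixed S, the K_5 on S has C(5, 2) = 10 edges. P[all 10 edges red] = (1/2)^10, and likewise for blue, so P[monochromatic] = 2·(1/2)^10 = 2^{1 − 10} = 1/512.
By linearity of expectation: E[X] = C(12, 5) · 2^{1 − 10} = 792 · 1/512 = 99/64.
Numerically: E[X] ≈ 1.5469.

E[X] = C(12,5)·2^(1−C(5,2)) = 99/64 ≈ 1.5469.


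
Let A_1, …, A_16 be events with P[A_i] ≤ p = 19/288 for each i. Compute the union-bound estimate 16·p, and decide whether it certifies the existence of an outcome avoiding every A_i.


Union bound: P[∪_{i=1}^{16} A_i] ≤ Σ_i P[A_i] ≤ 16·p = 16·(19/288) = 19/18.
Numerically: 19/18 ≈ 1.05556.
Is 19/18 < 1? NO.
Since the bound 19/18 is ≥ 1, the union bound is uninformative here; it does NOT by itself certify existence.

16·p = 19/18 ≈ 1.05556; existence NOT certified by the union bound.


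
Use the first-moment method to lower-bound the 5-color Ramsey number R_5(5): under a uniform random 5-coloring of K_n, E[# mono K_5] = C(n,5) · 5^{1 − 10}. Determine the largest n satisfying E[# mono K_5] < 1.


We need C(n, 5) · 5^{1 − 10} < 1, i.e. C(n, 5) < 5^{10 − 1} = 1953125.
Check values of n near the boundary:
  n = 46: C(46, 5) = 1370754; 1370754 < 1953125? YES
  n = 47: C(47, 5) = 1533939; 1533939 < 1953125? YES
  n = 48: C(48, 5) = 1712304; 1712304 < 1953125? YES
  n = 49: C(49, 5) = 1906884; 1906884 < 1953125? YES
  n = 50: C(50, 5) = 2118760; 2118760 < 1953125? NO
The largest n with C(n, 5) < 1953125 is n = 49 (where E[X] = 1906884/1953125 ≈ 0.9763). Hence R_5(5) > 49, i.e. R_5(5) ≥ 50.

Largest n = 49; hence R_5(5) > 49.


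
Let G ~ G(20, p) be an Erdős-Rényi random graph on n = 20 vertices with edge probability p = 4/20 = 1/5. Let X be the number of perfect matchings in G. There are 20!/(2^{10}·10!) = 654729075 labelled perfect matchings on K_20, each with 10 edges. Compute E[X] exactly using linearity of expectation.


K_20 has 20!/(2^{10}·10!) = 654729075 labelled perfect matchings.
For each such perfect matching H, let X_H = 1 if all 10 edges of H are present in G. Then P[X_H = 1] = p^{10} = (1/5)^{10} = 1/9765625.
By linearity of expectation: E[X] = Σ_H E[X_H] = 654729075 · p^{10} = 654729075 · 1/9765625 = 26189163/390625.
Numerically: E[X] ≈ 67.044.

E[X] = 654729075 · (1/5)^{10} = 26189163/390625 ≈ 67.044.


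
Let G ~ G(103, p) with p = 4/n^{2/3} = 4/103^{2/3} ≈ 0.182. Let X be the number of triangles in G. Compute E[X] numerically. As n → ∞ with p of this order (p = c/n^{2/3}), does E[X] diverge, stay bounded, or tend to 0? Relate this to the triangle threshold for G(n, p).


Number of potential triangles: C(103, 3) = 176851.
Each occurs with probability p³ ≈ (0.182)³ ≈ 6.03261e-03.
By linearity: E[X] = C(103, 3)·p³ ≈ 176851 · 6.03261e-03 ≈ 1066.874.
Since α = 2/3 < 1, p = c/n^{2/3} ≫ 1/n is above the triangle threshold p ~ 1/n. Asymptotically E[X] ~ (c³/6)·n^{3(1−α)} = (4³/6)·n^{1} → ∞; triangles are abundant w.h.p.

E[X] ≈ 1066.874; in regime p = Θ(1/n^{2/3}) E[X] diverges (above the triangle threshold p ~ 1/n).


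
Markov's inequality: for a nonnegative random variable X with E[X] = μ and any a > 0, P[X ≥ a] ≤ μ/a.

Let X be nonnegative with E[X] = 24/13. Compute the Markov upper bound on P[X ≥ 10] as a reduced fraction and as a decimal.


μ = E[X] = 24/13, a = 10.
Markov: P[X ≥ 10] ≤ μ/a = (24/13)/10 = 12/65.
Numerically: ≈ 0.185.
(Since a = 10 > μ = 1.846, the bound 12/65 is < 1 and informative.)

P[X ≥ 10] ≤ 12/65 ≈ 0.185.


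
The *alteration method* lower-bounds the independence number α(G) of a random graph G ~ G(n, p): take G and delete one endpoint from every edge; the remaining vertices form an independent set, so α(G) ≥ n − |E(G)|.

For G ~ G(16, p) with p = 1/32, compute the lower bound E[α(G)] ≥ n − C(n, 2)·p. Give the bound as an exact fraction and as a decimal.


E[|E(G)|] = C(16, 2)·p = 120 · (1/32) = 15/4.
E[α(G)] ≥ n − E[|E(G)|] = 16 − 15/4 = 49/4.
Numerically: ≈ 12.2500.
(This is only a lower bound; the true E[α(G)] may be larger.)

E[α(G)] ≥ 49/4 ≈ 12.2500.


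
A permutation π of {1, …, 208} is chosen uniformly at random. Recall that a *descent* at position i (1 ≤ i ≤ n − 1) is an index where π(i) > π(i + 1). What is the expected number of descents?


Write X = Σ X_I over i = 1, …, 207, with X_I the indicator of one descent.
There are 207 indicators.
For each fixed i, the pair (π(i), π(i+1)) is a uniformly random ordered pair of distinct values from {1, …, 208}; by symmetry P[π(i) > π(i+1)] = 1/2.
By linearity: E[X] = 207 · (1/2) = (208 − 1) · (1/2) = 207/2 ≈ 103.5000.

E[X] = 207/2 = 103.5000.


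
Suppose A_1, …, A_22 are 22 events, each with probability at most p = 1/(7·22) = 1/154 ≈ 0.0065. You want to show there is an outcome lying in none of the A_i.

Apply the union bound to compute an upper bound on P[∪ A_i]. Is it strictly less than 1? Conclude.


Union bound: P[∪_{i=1}^{22} A_i] ≤ Σ_i P[A_i] ≤ 22·p = 22·(1/154) = 1/7.
Numerically: 1/7 ≈ 0.1429.
Is 1/7 < 1? YES.
Since P[∪ A_i] ≤ 1/7 < 1, the complement has P[∩ A_i^c] ≥ 1 − 1/7 = 6/7 > 0, so some outcome avoids every A_i.

22·p = 1/7 ≈ 0.1429; existence CERTIFIED by the union bound.


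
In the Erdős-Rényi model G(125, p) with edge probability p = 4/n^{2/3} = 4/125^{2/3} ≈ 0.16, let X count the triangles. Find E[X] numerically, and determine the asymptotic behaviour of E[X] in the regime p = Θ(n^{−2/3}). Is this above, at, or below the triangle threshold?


Number of potential triangles: C(125, 3) = 317750.
Each occurs with probability p³ ≈ (0.16)³ ≈ 4.09600000e-03.
By linearity: E[X] = C(125, 3)·p³ ≈ 317750 · 4.09600000e-03 ≈ 1301.504000.
Since α = 2/3 < 1, p = c/n^{2/3} ≫ 1/n is above the triangle threshold p ~ 1/n. Asymptotically E[X] ~ (c³/6)·n^{3(1−α)} = (4³/6)·n^{1} → ∞; triangles are abundant w.h.p.

E[X] ≈ 1301.504000; in regime p = Θ(1/n^{2/3}) E[X] diverges (above the triangle threshold p ~ 1/n).


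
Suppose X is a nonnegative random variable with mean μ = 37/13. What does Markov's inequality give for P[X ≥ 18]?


μ = E[X] = 37/13, a = 18.
Markov: P[X ≥ 18] ≤ μ/a = (37/13)/18 = 37/234.
Numerically: ≈ 0.1581.
(Since a = 18 > μ = 2.8462, the bound 37/234 is < 1 and informative.)

P[X ≥ 18] ≤ 37/234 ≈ 0.1581.


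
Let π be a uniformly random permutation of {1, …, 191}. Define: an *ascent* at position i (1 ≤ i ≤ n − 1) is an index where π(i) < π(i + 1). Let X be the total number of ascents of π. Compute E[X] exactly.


Write X = Σ X_I over i = 1, …, 190, with X_I the indicator of one ascent.
There are 190 indicators.
For each fixed i, the pair (π(i), π(i+1)) is a uniformly random ordered pair of distinct values from {1, …, 191}; by symmetry P[π(i) < π(i+1)] = 1/2.
By linearity: E[X] = 190 · (1/2) = (191 − 1) · (1/2) = 95 ≈ 95.000.

E[X] = 95 = 95.000.


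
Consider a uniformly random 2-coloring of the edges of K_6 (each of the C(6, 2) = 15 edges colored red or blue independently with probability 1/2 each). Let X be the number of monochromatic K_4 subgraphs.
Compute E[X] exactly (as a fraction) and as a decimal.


Let X = Σ_S X_S over the C(6, 4) = 15 subsets S of size 4, where X_S = 1 if the K_4 on S is monochromatic.
For a fixed S, the K_4 on S has C(4, 2) = 6 edges. P[all 6 edges red] = (1/2)^6, and likewise for blue, so P[monochromatic] = 2·(1/2)^6 = 2^{1 − 6} = 1/32.
By linearity: E[X] = C(6, 4) · 2^{1 − 6} = 15 · 1/32 = 15/32.
Numerically: E[X] ≈ 0.468750.

E[X] = C(6,4)·2^(1−C(4,2)) = 15/32 ≈ 0.468750.


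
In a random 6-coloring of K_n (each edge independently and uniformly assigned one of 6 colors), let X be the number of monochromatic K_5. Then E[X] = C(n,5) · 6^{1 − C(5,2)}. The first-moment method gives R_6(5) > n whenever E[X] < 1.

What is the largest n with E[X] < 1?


We need C(n, 5) · 6^{1 − 10} < 1, i.e. C(n, 5) < 6^{10 − 1} = 10077696.
Check values of n near the boundary:
  n = 62: C(62, 5) = 6471002; 6471002 < 10077696? YES
  n = 63: C(63, 5) = 7028847; 7028847 < 10077696? YES
  n = 64: C(64, 5) = 7624512; 7624512 < 10077696? YES
  n = 65: C(65, 5) = 8259888; 8259888 < 10077696? YES
  n = 66: C(66, 5) = 8936928; 8936928 < 10077696? YES
  n = 67: C(67, 5) = 9657648; 9657648 < 10077696? YES
  n = 68: C(68, 5) = 10424128; 10424128 < 10077696? NO
The largest n with C(n, 5) < 10077696 is n = 67 (where E[X] = 67067/69984 ≈ 0.958319). Hence R_6(5) > 67, i.e. R_6(5) ≥ 68.

Largest n = 67; hence R_6(5) > 67.


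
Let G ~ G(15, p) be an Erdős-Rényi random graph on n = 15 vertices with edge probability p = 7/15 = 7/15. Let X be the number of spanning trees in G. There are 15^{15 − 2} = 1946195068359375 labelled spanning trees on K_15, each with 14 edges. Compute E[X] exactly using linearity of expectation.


K_15 has 15^{15 − 2} = 1946195068359375 labelled spanning trees.
For each such spanning tree H, let X_H = 1 if all 14 edges of H are present in G. Then P[X_H = 1] = p^{14} = (7/15)^{14} = 678223072849/29192926025390625.
Summing the indicators: E[X] = Σ_H E[X_H] = 1946195068359375 · p^{14} = 1946195068359375 · 678223072849/29192926025390625 = 678223072849/15.
Numerically: E[X] ≈ 4.521e+10.

E[X] = 1946195068359375 · (7/15)^{14} = 678223072849/15 ≈ 4.521e+10.


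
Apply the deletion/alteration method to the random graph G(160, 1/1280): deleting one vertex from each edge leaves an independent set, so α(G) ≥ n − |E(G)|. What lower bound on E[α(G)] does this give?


E[|E(G)|] = C(160, 2)·p = 12720 · (1/1280) = 159/16.
E[α(G)] ≥ n − E[|E(G)|] = 160 − 159/16 = 2401/16.
Numerically: ≈ 150.062500.
(This is only a lower bound; the true E[α(G)] may be larger.)

E[α(G)] ≥ 2401/16 ≈ 150.062500.


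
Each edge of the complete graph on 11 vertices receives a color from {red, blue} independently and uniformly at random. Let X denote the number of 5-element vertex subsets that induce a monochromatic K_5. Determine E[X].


Let X = Σ_S X_S over the C(11, 5) = 462 subsets S of size 5, where X_S = 1 if the K_5 on S is monochromatic.
For a fixed S, the K_5 on S has C(5, 2) = 10 edges. P[all 10 edges red] = (1/2)^10, and likewise for blue, so P[monochromatic] = 2·(1/2)^10 = 2^{1 − 10} = 1/512.
By linearity: E[X] = C(11, 5) · 2^{1 − 10} = 462 · 1/512 = 231/256.
Numerically: E[X] ≈ 0.90234.

E[X] = C(11,5)·2^(1−C(5,2)) = 231/256 ≈ 0.90234.


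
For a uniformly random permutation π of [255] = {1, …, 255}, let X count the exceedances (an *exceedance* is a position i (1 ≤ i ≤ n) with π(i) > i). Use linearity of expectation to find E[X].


Write X = Σ_{i=1}^{255} X_i, where X_i = 1_{π(i) > i}.
For each fixed i, π(i) is uniform over {1, …, 255} (marginal of a uniform permutation), so P[π(i) > i] = (n − i)/n. Summing: Σ_{i=1}^{255} (n − i)/n = (0 + 1 + … + 254)/255 = 255(255 − 1)/(2·255) = (255 − 1)/2.
Hence E[X] = Σ_{i=1}^{255} (255 − i)/255 = 127 ≈ 127.000.

E[X] = 127 = 127.000.


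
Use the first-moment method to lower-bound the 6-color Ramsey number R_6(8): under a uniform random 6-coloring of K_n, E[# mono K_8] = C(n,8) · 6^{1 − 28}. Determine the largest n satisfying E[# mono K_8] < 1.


We need C(n, 8) · 6^{1 − 28} < 1, i.e. C(n, 8) < 6^{28 − 1} = 1023490369077469249536.
Check values of n near the boundary:
  n = 1593: C(1593, 8) = 1010555394551193970323; 1010555394551193970323 < 1023490369077469249536? YES
  n = 1594: C(1594, 8) = 1015652773590544255167; 1015652773590544255167 < 1023490369077469249536? YES
  n = 1595: C(1595, 8) = 1020772636343363633895; 1020772636343363633895 < 1023490369077469249536? YES
  n = 1596: C(1596, 8) = 1025915067760710553965; 1025915067760710553965 < 1023490369077469249536? NO
The largest n with C(n, 8) < 1023490369077469249536 is n = 1595 (where E[X] = 113419181815929292655/113721152119718805504 ≈ 0.9973). Hence R_6(8) > 1595, i.e. R_6(8) ≥ 1596.

Largest n = 1595; hence R_6(8) > 1595.


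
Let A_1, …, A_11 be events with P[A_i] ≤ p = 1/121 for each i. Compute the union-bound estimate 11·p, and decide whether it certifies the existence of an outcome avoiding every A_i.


Union bound: P[∪_{i=1}^{11} A_i] ≤ Σ_i P[A_i] ≤ 11·p = 11·(1/121) = 1/11.
Numerically: 1/11 ≈ 0.0909091.
Is 1/11 < 1? YES.
Since P[∪ A_i] ≤ 1/11 < 1, the complement has P[∩ A_i^c] ≥ 1 − 1/11 = 10/11 > 0, so some outcome avoids every A_i.

11·p = 1/11 ≈ 0.0909091; existence CERTIFIED by the union bound.


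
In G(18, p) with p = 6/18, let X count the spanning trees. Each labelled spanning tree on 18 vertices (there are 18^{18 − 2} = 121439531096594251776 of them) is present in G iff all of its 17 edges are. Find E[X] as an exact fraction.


K_18 has 18^{18 − 2} = 121439531096594251776 labelled spanning trees.
For each such spanning tree H, let X_H = 1 if all 17 edges of H are present in G. Then P[X_H = 1] = p^{17} = (1/3)^{17} = 1/129140163.
By linearity of expectation: E[X] = Σ_H E[X_H] = 121439531096594251776 · p^{17} = 121439531096594251776 · 1/129140163 = 940369969152.
Numerically: E[X] ≈ 9.4e+11.

E[X] = 121439531096594251776 · (1/3)^{17} = 940369969152 ≈ 9.4e+11.


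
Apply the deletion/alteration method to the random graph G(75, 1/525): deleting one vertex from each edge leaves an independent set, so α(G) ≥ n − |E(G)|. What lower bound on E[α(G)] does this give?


E[|E(G)|] = C(75, 2)·p = 2775 · (1/525) = 37/7.
E[α(G)] ≥ n − E[|E(G)|] = 75 − 37/7 = 488/7.
Numerically: ≈ 69.7143.
(This is only a lower bound; the true E[α(G)] may be larger.)

E[α(G)] ≥ 488/7 ≈ 69.7143.


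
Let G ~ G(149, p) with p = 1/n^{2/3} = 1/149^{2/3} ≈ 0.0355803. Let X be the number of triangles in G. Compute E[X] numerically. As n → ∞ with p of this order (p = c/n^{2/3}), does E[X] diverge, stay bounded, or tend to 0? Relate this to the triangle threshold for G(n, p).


Number of potential triangles: C(149, 3) = 540274.
Each occurs with probability p³ ≈ (0.0355803)³ ≈ 4.50430161e-05.
By linearity: E[X] = C(149, 3)·p³ ≈ 540274 · 4.50430161e-05 ≈ 24.335570.
Since α = 2/3 < 1, p = c/n^{2/3} ≫ 1/n is above the triangle threshold p ~ 1/n. Asymptotically E[X] ~ (c³/6)·n^{3(1−α)} = (1³/6)·n^{1} → ∞; triangles are abundant w.h.p.

E[X] ≈ 24.335570; in regime p = Θ(1/n^{2/3}) E[X] diverges (above the triangle threshold p ~ 1/n).


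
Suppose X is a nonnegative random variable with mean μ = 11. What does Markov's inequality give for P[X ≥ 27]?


μ = E[X] = 11, a = 27.
Markov: P[X ≥ 27] ≤ μ/a = (11)/27 = 11/27.
Numerically: ≈ 0.40741.
(Since a = 27 > μ = 11.00000, the bound 11/27 is < 1 and informative.)

P[X ≥ 27] ≤ 11/27 ≈ 0.40741.


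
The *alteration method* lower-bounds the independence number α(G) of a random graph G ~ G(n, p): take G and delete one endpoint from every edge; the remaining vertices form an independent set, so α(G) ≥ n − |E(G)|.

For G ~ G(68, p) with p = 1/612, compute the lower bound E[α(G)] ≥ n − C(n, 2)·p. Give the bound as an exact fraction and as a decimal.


E[|E(G)|] = C(68, 2)·p = 2278 · (1/612) = 67/18.
E[α(G)] ≥ n − E[|E(G)|] = 68 − 67/18 = 1157/18.
Numerically: ≈ 64.277778.
(This is only a lower bound; the true E[α(G)] may be larger.)

E[α(G)] ≥ 1157/18 ≈ 64.277778.


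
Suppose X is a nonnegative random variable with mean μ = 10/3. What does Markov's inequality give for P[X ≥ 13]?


μ = E[X] = 10/3, a = 13.
Markov: P[X ≥ 13] ≤ μ/a = (10/3)/13 = 10/39.
Numerically: ≈ 0.2564.
(Since a = 13 > μ = 3.3333, the bound 10/39 is < 1 and informative.)

P[X ≥ 13] ≤ 10/39 ≈ 0.2564.


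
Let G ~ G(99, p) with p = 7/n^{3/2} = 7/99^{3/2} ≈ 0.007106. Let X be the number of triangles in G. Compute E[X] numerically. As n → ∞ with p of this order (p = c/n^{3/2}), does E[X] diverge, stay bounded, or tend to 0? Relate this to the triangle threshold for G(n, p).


Number of potential triangles: C(99, 3) = 156849.
Each occurs with probability p³ ≈ (0.007106)³ ≈ 3.588688e-07.
By linearity: E[X] = C(99, 3)·p³ ≈ 156849 · 3.588688e-07 ≈ 0.0563.
Since α = 3/2 > 1, p = c/n^{3/2} = o(1/n) is below the triangle threshold p ~ 1/n. Asymptotically E[X] ~ (c³/6)·n^{3(1−α)} = (7³/6)·n^{-1.5} → 0, so by Markov's inequality G has no triangles w.h.p.

E[X] ≈ 0.0563; in regime p = Θ(1/n^{3/2}) E[X] tends to 0 (below the triangle threshold p ~ 1/n).


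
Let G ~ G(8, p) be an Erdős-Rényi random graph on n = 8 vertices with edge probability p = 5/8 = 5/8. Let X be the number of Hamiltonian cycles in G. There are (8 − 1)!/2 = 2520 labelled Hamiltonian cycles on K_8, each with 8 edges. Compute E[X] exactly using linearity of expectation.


K_8 has (8 − 1)!/2 = 2520 labelled Hamiltonian cycles.
For each such Hamiltonian cycle H, let X_H = 1 if all 8 edges of H are present in G. Then P[X_H = 1] = p^{8} = (5/8)^{8} = 390625/16777216.
By linearity: E[X] = Σ_H E[X_H] = 2520 · p^{8} = 2520 · 390625/16777216 = 123046875/2097152.
Numerically: E[X] ≈ 58.673.

E[X] = 2520 · (5/8)^{8} = 123046875/2097152 ≈ 58.673.


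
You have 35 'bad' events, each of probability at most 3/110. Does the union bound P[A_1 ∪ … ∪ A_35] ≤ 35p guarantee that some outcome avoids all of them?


Union bound: P[∪_{i=1}^{35} A_i] ≤ Σ_i P[A_i] ≤ 35·p = 35·(3/110) = 21/22.
Numerically: 21/22 ≈ 0.95455.
Is 21/22 < 1? YES.
Since P[∪ A_i] ≤ 21/22 < 1, the complement has P[∩ A_i^c] ≥ 1 − 21/22 = 1/22 > 0, so some outcome avoids every A_i.

35·p = 21/22 ≈ 0.95455; existence CERTIFIED by the union bound.


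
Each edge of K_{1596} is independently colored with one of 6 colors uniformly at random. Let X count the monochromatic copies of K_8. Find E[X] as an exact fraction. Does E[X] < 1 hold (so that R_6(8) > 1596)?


E[X] = C(1596, 8) · 6^{1 − 28} = 1025915067760710553965 · 6^{−27} = 1025915067760710553965/1023490369077469249536.
As a reduced fraction: E[X] = 37996854361507798295/37907050706572935168 ≈ 1.002.
Is E[X] < 1? NO.
Since E[X] ≥ 1, the first-moment bound is inconclusive at n = 1596; it does NOT by itself certify R_6(8) > 1596.

E[X] = 37996854361507798295/37907050706572935168 ≈ 1.002; E[X] ≥ 1; first-moment method inconclusive here.


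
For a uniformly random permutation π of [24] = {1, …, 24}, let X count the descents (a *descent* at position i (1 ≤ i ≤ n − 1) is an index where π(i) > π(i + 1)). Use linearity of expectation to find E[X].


Write X = Σ X_I over i = 1, …, 23, with X_I the indicator of one descent.
There are 23 indicators.
For each fixed i, the pair (π(i), π(i+1)) is a uniformly random ordered pair of distinct values from {1, …, 24}; by symmetry P[π(i) > π(i+1)] = 1/2.
By linearity: E[X] = 23 · (1/2) = (24 − 1) · (1/2) = 23/2 ≈ 11.50000.

E[X] = 23/2 = 11.50000.


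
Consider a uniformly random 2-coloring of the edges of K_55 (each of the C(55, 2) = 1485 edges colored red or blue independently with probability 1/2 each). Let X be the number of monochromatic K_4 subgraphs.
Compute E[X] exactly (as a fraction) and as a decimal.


Let X = Σ_S X_S over the C(55, 4) = 341055 subsets S of size 4, where X_S = 1 if the K_4 on S is monochromatic.
For a fixed S, the K_4 on S has C(4, 2) = 6 edges. P[all 6 edges red] = (1/2)^6, and likewise for blue, so P[monochromatic] = 2·(1/2)^6 = 2^{1 − 6} = 1/32.
By linearity: E[X] = C(55, 4) · 2^{1 − 6} = 341055 · 1/32 = 341055/32.
Numerically: E[X] ≈ 10657.968750.

E[X] = C(55,4)·2^(1−C(4,2)) = 341055/32 ≈ 10657.968750.


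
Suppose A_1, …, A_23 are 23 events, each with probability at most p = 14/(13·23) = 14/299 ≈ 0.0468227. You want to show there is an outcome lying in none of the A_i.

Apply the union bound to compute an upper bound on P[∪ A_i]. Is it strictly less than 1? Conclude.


Union bound: P[∪_{i=1}^{23} A_i] ≤ Σ_i P[A_i] ≤ 23·p = 23·(14/299) = 14/13.
Numerically: 14/13 ≈ 1.0769231.
Is 14/13 < 1? NO.
Since the bound 14/13 is ≥ 1, the union bound is uninformative here; it does NOT by itself certify existence.

23·p = 14/13 ≈ 1.0769231; existence NOT certified by the union bound.


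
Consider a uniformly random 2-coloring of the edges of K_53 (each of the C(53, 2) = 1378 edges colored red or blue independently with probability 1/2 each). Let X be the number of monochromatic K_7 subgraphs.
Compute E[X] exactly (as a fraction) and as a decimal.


Let X = Σ_S X_S over the C(53, 7) = 154143080 subsets S of size 7, where X_S = 1 if the K_7 on S is monochromatic.
For a fixed S, the K_7 on S has C(7, 2) = 21 edges. P[all 21 edges red] = (1/2)^21, and likewise for blue, so P[monochromatic] = 2·(1/2)^21 = 2^{1 − 21} = 1/1048576.
By linearity of expectation: E[X] = C(53, 7) · 2^{1 − 21} = 154143080 · 1/1048576 = 19267885/131072.
Numerically: E[X] ≈ 147.0023.

E[X] = C(53,7)·2^(1−C(7,2)) = 19267885/131072 ≈ 147.0023.


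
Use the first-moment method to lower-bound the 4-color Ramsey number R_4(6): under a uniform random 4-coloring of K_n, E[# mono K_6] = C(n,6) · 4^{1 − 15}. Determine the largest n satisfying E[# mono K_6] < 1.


We need C(n, 6) · 4^{1 − 15} < 1, i.e. C(n, 6) < 4^{15 − 1} = 268435456.
Check values of n near the boundary:
  n = 76: C(76, 6) = 218618940; 218618940 < 268435456? YES
  n = 77: C(77, 6) = 237093780; 237093780 < 268435456? YES
  n = 78: C(78, 6) = 256851595; 256851595 < 268435456? YES
  n = 79: C(79, 6) = 277962685; 277962685 < 268435456? NO
The largest n with C(n, 6) < 268435456 is n = 78 (where E[X] = 256851595/268435456 ≈ 0.956847). Hence R_4(6) > 78, i.e. R_4(6) ≥ 79.

Largest n = 78; hence R_4(6) > 78.


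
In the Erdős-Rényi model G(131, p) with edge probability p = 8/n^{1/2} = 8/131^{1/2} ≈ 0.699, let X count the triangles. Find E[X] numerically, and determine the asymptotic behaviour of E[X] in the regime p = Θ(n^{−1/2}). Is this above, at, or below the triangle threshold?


Number of potential triangles: C(131, 3) = 366145.
Each occurs with probability p³ ≈ (0.699)³ ≈ 3.41478e-01.
By linearity: E[X] = C(131, 3)·p³ ≈ 366145 · 3.41478e-01 ≈ 125030.545.
Since α = 1/2 < 1, p = c/n^{1/2} ≫ 1/n is above the triangle threshold p ~ 1/n. Asymptotically E[X] ~ (c³/6)·n^{3(1−α)} = (8³/6)·n^{1.5} → ∞; triangles are abundant w.h.p.

E[X] ≈ 125030.545; in regime p = Θ(1/n^{1/2}) E[X] diverges (above the triangle threshold p ~ 1/n).


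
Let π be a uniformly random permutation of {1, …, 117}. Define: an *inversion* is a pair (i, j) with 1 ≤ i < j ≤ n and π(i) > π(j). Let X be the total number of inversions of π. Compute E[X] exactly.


Write X = Σ X_I over the C(117, 2) = 6786 pairs i < j, with X_I the indicator of one inversion.
There are 6786 indicators.
For each fixed pair i < j, the values π(i) and π(j) are two distinct elements of {1, …, 117} in uniformly random order; by symmetry P[π(i) > π(j)] = 1/2.
By linearity: E[X] = 6786 · (1/2) = C(117, 2) · (1/2) = 6786/2 = 3393 ≈ 3393.000000.

E[X] = 3393 = 3393.000000.


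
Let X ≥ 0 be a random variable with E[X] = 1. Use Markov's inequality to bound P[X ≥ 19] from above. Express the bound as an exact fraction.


μ = E[X] = 1, a = 19.
Markov: P[X ≥ 19] ≤ μ/a = (1)/19 = 1/19.
Numerically: ≈ 0.053.
(Since a = 19 > μ = 1.000, the bound 1/19 is < 1 and informative.)

P[X ≥ 19] ≤ 1/19 ≈ 0.053.


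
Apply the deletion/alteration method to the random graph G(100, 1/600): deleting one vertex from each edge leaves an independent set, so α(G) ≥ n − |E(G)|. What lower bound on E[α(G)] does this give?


E[|E(G)|] = C(100, 2)·p = 4950 · (1/600) = 33/4.
E[α(G)] ≥ n − E[|E(G)|] = 100 − 33/4 = 367/4.
Numerically: ≈ 91.7500.
(This is only a lower bound; the true E[α(G)] may be larger.)

E[α(G)] ≥ 367/4 ≈ 91.7500.


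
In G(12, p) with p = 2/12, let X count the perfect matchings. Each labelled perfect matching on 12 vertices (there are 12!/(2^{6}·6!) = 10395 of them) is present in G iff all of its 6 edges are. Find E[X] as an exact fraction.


K_12 has 12!/(2^{6}·6!) = 10395 labelled perfect matchings.
For each such perfect matching H, let X_H = 1 if all 6 edges of H are present in G. Then P[X_H = 1] = p^{6} = (1/6)^{6} = 1/46656.
By linearity: E[X] = Σ_H E[X_H] = 10395 · p^{6} = 10395 · 1/46656 = 385/1728.
Numerically: E[X] ≈ 0.2228.

E[X] = 10395 · (1/6)^{6} = 385/1728 ≈ 0.2228.


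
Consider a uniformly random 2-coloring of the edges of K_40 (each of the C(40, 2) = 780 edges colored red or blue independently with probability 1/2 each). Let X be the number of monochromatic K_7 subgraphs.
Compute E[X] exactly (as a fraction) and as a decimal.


Let X = Σ_S X_S over the C(40, 7) = 18643560 subsets S of size 7, where X_S = 1 if the K_7 on S is monochromatic.
For a fixed S, the K_7 on S has C(7, 2) = 21 edges. P[all 21 edges red] = (1/2)^21, and likewise for blue, so P[monochromatic] = 2·(1/2)^21 = 2^{1 − 21} = 1/1048576.
Summing: E[X] = C(40, 7) · 2^{1 − 21} = 18643560 · 1/1048576 = 2330445/131072.
Numerically: E[X] ≈ 17.779884.

E[X] = C(40,7)·2^(1−C(7,2)) = 2330445/131072 ≈ 17.779884.


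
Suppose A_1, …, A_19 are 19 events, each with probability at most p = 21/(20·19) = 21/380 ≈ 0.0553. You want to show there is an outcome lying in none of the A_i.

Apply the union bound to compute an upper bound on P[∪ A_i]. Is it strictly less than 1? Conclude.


Union bound: P[∪_{i=1}^{19} A_i] ≤ Σ_i P[A_i] ≤ 19·p = 19·(21/380) = 21/20.
Numerically: 21/20 ≈ 1.0500.
Is 21/20 < 1? NO.
Since the bound 21/20 is ≥ 1, the union bound is uninformative here; it does NOT by itself certify existence.

19·p = 21/20 ≈ 1.0500; existence NOT certified by the union bound.


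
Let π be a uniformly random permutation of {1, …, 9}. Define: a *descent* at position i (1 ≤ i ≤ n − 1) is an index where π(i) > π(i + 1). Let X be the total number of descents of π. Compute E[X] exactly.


Write X = Σ X_I over i = 1, …, 8, with X_I the indicator of one descent.
There are 8 indicators.
For each fixed i, the pair (π(i), π(i+1)) is a uniformly random ordered pair of distinct values from {1, …, 9}; by symmetry P[π(i) > π(i+1)] = 1/2.
By linearity: E[X] = 8 · (1/2) = (9 − 1) · (1/2) = 4 ≈ 4.0000.

E[X] = 4 = 4.0000.


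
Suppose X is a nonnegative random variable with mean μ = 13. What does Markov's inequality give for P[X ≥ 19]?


μ = E[X] = 13, a = 19.
Markov: P[X ≥ 19] ≤ μ/a = (13)/19 = 13/19.
Numerically: ≈ 0.6842.
(Since a = 19 > μ = 13.0000, the bound 13/19 is < 1 and informative.)

P[X ≥ 19] ≤ 13/19 ≈ 0.6842.


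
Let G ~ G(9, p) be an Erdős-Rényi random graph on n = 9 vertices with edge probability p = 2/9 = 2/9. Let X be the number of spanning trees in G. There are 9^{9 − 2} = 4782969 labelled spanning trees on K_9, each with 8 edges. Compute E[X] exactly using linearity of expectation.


K_9 has 9^{9 − 2} = 4782969 labelled spanning trees.
For each such spanning tree H, let X_H = 1 if all 8 edges of H are present in G. Then P[X_H = 1] = p^{8} = (2/9)^{8} = 256/43046721.
Summing the indicators: E[X] = Σ_H E[X_H] = 4782969 · p^{8} = 4782969 · 256/43046721 = 256/9.
Numerically: E[X] ≈ 28.4.

E[X] = 4782969 · (2/9)^{8} = 256/9 ≈ 28.4.


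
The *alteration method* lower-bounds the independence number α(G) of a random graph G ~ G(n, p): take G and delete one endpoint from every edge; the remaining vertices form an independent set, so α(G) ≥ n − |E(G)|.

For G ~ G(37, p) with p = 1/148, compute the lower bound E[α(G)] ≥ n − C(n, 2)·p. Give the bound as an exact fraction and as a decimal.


E[|E(G)|] = C(37, 2)·p = 666 · (1/148) = 9/2.
E[α(G)] ≥ n − E[|E(G)|] = 37 − 9/2 = 65/2.
Numerically: ≈ 32.500.
(This is only a lower bound; the true E[α(G)] may be larger.)

E[α(G)] ≥ 65/2 ≈ 32.500.


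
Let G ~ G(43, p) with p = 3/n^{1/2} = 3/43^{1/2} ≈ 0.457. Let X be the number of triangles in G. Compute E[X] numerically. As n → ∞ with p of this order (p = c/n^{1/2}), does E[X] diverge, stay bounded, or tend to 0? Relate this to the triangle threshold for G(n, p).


Number of potential triangles: C(43, 3) = 12341.
Each occurs with probability p³ ≈ (0.457)³ ≈ 9.57549e-02.
By linearity: E[X] = C(43, 3)·p³ ≈ 12341 · 9.57549e-02 ≈ 1181.711.
Since α = 1/2 < 1, p = c/n^{1/2} ≫ 1/n is above the triangle threshold p ~ 1/n. Asymptotically E[X] ~ (c³/6)·n^{3(1−α)} = (3³/6)·n^{1.5} → ∞; triangles are abundant w.h.p.

E[X] ≈ 1181.711; in regime p = Θ(1/n^{1/2}) E[X] diverges (above the triangle threshold p ~ 1/n).


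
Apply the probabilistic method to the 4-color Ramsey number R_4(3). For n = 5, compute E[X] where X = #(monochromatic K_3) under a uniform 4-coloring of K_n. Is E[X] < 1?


E[X] = C(5, 3) · 4^{1 − 3} = 10 · 4^{−2} = 10/16.
As a reduced fraction: E[X] = 5/8 ≈ 0.625.
Is E[X] < 1? YES.
Since E[X] < 1, there exists a 4-coloring of K_{5} with no monochromatic K_3; hence R_4(3) > 5.

E[X] = 5/8 ≈ 0.625; E[X] < 1, so R_4(3) > 5.


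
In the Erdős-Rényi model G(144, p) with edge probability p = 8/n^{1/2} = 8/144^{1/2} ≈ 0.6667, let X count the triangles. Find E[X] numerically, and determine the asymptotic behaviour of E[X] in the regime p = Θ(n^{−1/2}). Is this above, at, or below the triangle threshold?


Number of potential triangles: C(144, 3) = 487344.
Each occurs with probability p³ ≈ (0.6667)³ ≈ 2.962963e-01.
By linearity: E[X] = C(144, 3)·p³ ≈ 487344 · 2.962963e-01 ≈ 144398.2222.
Since α = 1/2 < 1, p = c/n^{1/2} ≫ 1/n is above the triangle threshold p ~ 1/n. Asymptotically E[X] ~ (c³/6)·n^{3(1−α)} = (8³/6)·n^{1.5} → ∞; triangles are abundant w.h.p.

E[X] ≈ 144398.2222; in regime p = Θ(1/n^{1/2}) E[X] diverges (above the triangle threshold p ~ 1/n).


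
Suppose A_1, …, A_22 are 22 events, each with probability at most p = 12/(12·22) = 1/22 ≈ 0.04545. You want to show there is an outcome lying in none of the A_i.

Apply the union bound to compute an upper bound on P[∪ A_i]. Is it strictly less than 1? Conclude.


Union bound: P[∪_{i=1}^{22} A_i] ≤ Σ_i P[A_i] ≤ 22·p = 22·(1/22) = 1.
Numerically: 1 ≈ 1.00000.
Is 1 < 1? NO.
Since the bound 1 is ≥ 1, the union bound is uninformative here; it does NOT by itself certify existence.

22·p = 1 ≈ 1.00000; existence NOT certified by the union bound.


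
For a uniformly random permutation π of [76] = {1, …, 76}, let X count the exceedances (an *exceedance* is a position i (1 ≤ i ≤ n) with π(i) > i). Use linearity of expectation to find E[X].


Write X = Σ_{i=1}^{76} X_i, where X_i = 1_{π(i) > i}.
For each fixed i, π(i) is uniform over {1, …, 76} (marginal of a uniform permutation), so P[π(i) > i] = (n − i)/n. Summing: Σ_{i=1}^{76} (n − i)/n = (0 + 1 + … + 75)/76 = 76(76 − 1)/(2·76) = (76 − 1)/2.
Hence E[X] = Σ_{i=1}^{76} (76 − i)/76 = 75/2 ≈ 37.500000.

E[X] = 75/2 = 37.500000.


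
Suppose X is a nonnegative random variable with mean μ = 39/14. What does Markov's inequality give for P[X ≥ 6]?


μ = E[X] = 39/14, a = 6.
Markov: P[X ≥ 6] ≤ μ/a = (39/14)/6 = 13/28.
Numerically: ≈ 0.464286.
(Since a = 6 > μ = 2.785714, the bound 13/28 is < 1 and informative.)

P[X ≥ 6] ≤ 13/28 ≈ 0.464286.


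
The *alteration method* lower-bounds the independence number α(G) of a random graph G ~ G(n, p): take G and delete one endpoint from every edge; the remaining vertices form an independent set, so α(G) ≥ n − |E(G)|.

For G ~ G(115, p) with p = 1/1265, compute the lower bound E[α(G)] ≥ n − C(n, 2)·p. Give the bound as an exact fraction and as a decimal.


E[|E(G)|] = C(115, 2)·p = 6555 · (1/1265) = 57/11.
E[α(G)] ≥ n − E[|E(G)|] = 115 − 57/11 = 1208/11.
Numerically: ≈ 109.8182.
(This is only a lower bound; the true E[α(G)] may be larger.)

E[α(G)] ≥ 1208/11 ≈ 109.8182.


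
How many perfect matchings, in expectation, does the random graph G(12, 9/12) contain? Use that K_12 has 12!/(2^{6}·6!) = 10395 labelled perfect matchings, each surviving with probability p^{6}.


K_12 has 12!/(2^{6}·6!) = 10395 labelled perfect matchings.
For each such perfect matching H, let X_H = 1 if all 6 edges of H are present in G. Then P[X_H = 1] = p^{6} = (3/4)^{6} = 729/4096.
By linearity: E[X] = Σ_H E[X_H] = 10395 · p^{6} = 10395 · 729/4096 = 7577955/4096.
Numerically: E[X] ≈ 1850.

E[X] = 10395 · (3/4)^{6} = 7577955/4096 ≈ 1850.


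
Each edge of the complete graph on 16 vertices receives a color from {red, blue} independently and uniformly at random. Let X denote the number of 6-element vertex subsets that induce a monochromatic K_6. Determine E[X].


Let X = Σ_S X_S over the C(16, 6) = 8008 subsets S of size 6, where X_S = 1 if the K_6 on S is monochromatic.
For a fixed S, the K_6 on S has C(6, 2) = 15 edges. P[all 15 edges red] = (1/2)^15, and likewise for blue, so P[monochromatic] = 2·(1/2)^15 = 2^{1 − 15} = 1/16384.
Summing: E[X] = C(16, 6) · 2^{1 − 15} = 8008 · 1/16384 = 1001/2048.
Numerically: E[X] ≈ 0.48877.

E[X] = C(16,6)·2^(1−C(6,2)) = 1001/2048 ≈ 0.48877.
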